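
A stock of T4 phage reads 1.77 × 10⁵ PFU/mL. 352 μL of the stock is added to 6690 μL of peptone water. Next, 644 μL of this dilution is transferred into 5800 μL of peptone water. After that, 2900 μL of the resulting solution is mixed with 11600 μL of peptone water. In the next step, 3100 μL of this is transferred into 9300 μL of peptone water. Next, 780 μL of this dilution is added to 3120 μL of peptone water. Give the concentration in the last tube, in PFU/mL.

Overall dilution factor = 20.01 × 10.01 × 5 × 4 × 5 = 2.00 × 10⁴.
1.77 × 10⁵ PFU/mL / 2.00 × 10⁴ = 8.84 PFU/mL.

8.84 PFU/mL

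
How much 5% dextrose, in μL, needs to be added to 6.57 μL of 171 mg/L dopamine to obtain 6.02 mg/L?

V₂ = C₁V₁/C₂ = 171 × 6.57 / 6.02 = 187 μL.
Diluent to add = V₂ − V₁ = 187 − 6.57 = 180 μL.

180 μL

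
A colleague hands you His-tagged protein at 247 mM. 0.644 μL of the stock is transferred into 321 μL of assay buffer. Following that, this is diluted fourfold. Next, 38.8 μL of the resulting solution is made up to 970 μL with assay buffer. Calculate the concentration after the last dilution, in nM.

Overall dilution factor = 499.4 × 4 × 25 = 4.99 × 10⁴.
247 mM / 4.99 × 10⁴ = 4.95 × 10⁻³ mM = 4950 nM.

4950 nM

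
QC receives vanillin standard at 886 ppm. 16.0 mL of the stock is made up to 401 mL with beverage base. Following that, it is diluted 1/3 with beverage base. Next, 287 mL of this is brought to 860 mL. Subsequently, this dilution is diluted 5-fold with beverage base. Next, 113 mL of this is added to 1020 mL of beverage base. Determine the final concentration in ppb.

Overall dilution factor = 25.06 × 3 × 2.997 × 5 × 10.03 = 1.13 × 10⁴.
886 ppm / 1.13 × 10⁴ = 0.0784 ppm = 78.4 ppb.

78.4 ppb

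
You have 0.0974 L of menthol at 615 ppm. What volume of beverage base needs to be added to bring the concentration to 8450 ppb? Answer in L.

6.99 L

8450 ppb = 8.45 ppm.
V₂ = C₁V₁/C₂ = 615 × 0.0974 / 8.45 = 7.09 L.
Diluent to add = V₂ − V₁ = 7.09 − 0.0974 = 6.99 L.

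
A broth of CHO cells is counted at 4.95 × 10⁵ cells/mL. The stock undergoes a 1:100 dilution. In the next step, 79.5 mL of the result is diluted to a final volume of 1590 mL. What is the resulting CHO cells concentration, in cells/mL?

Overall dilution factor = 100 × 20 = 2000.
4.95 × 10⁵ cells/mL / 2000 = 248 cells/mL.

248 cells/mL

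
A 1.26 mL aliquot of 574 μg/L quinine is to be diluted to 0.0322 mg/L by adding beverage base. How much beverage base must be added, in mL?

0.0322 mg/L = 32.2 μg/L.
V₂ = C₁V₁/C₂ = 574 × 1.26 / 32.2 = 22.5 mL.
Diluent to add = V₂ − V₁ = 22.5 − 1.26 = 21.2 mL.

21.2 mL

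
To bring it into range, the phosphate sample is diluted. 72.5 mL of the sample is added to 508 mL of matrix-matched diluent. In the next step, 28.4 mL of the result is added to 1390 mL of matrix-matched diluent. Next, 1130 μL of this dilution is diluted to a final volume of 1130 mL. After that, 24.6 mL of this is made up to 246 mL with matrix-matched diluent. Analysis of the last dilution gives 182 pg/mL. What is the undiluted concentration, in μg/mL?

728 μg/mL

Overall dilution factor = 8.007 × 49.94 × 1000 × 10 = 4.00 × 10⁶.
Original = 182 pg/mL × 4.00 × 10⁶ = 7.28 × 10⁸ pg/mL = 728 μg/mL.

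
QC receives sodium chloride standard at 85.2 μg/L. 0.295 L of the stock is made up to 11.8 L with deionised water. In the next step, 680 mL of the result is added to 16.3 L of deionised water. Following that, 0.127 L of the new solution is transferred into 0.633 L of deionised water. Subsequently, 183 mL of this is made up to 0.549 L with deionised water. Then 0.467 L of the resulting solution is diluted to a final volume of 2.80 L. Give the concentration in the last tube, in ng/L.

Overall dilution factor = 40 × 24.97 × 5.984 × 3 × 5.996 = 1.08 × 10⁵.
85.2 μg/L / 1.08 × 10⁵ = 7.92 × 10⁻⁴ μg/L = 0.792 ng/L.

0.792 ng/L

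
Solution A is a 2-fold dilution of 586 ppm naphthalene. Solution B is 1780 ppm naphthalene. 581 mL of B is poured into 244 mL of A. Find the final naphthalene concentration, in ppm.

1340 ppm

C_A = 586 ppm / 2 = 293 ppm.
C_mix = (C_A·V_A + C_B·V_B)/(V_A + V_B) = (293×244 + 1780×581) / 825.0 = 1340 ppm.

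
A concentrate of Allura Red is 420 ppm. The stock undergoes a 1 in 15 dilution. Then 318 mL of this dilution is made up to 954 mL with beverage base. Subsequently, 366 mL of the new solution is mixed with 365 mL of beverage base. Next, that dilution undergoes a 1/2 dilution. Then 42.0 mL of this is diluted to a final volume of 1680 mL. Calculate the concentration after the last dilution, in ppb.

Overall dilution factor = 15 × 3 × 1.997 × 2 × 40 = 7190.
420 ppm / 7190 = 0.0584 ppm = 58.4 ppb.

58.4 ppb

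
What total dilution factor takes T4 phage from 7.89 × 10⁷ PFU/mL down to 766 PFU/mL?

1.03 × 10⁵

Factor = C₀/C_target = 7.89 × 10⁷ PFU/mL / 766 PFU/mL = 1.03 × 10⁵.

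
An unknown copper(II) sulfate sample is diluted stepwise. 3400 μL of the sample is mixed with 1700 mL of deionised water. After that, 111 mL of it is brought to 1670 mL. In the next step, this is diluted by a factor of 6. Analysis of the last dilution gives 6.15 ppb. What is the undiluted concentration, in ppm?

278 ppm

Overall dilution factor = 501 × 15.05 × 6 = 4.52 × 10⁴.
Original = 6.15 ppb × 4.52 × 10⁴ = 2.78 × 10⁵ ppb = 278 ppm.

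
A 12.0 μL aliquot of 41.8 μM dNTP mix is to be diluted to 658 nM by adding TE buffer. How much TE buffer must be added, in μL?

658 nM = 0.658 μM.
V₂ = C₁V₁/C₂ = 41.8 × 12.0 / 0.658 = 762 μL.
Diluent to add = V₂ − V₁ = 762 − 12.0 = 750 μL.

750 μL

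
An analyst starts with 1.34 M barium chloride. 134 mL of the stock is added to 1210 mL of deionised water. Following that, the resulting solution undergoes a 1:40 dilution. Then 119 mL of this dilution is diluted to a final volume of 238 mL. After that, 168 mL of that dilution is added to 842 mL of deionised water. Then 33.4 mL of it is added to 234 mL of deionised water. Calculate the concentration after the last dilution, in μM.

34.7 μM

Overall dilution factor = 10.03 × 40 × 2 × 6.012 × 8.006 = 3.86 × 10⁴.
1.34 M / 3.86 × 10⁴ = 3.47 × 10⁻⁵ M = 34.7 μM.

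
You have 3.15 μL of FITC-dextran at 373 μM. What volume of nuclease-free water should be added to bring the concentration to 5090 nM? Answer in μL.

5090 nM = 5.09 μM.
V₂ = C₁V₁/C₂ = 373 × 3.15 / 5.09 = 231 μL.
Diluent to add = V₂ − V₁ = 231 − 3.15 = 228 μL.

228 μL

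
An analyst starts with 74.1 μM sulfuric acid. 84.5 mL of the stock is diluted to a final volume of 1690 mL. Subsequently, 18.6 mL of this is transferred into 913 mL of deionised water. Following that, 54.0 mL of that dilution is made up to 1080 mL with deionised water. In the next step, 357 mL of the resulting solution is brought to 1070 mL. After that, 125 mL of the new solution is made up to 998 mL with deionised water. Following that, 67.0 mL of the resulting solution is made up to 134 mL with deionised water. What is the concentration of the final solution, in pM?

Overall dilution factor = 20 × 50.09 × 20 × 2.997 × 7.984 × 2 = 9.59 × 10⁵.
74.1 μM / 9.59 × 10⁵ = 7.73 × 10⁻⁵ μM = 77.3 pM.

77.3 pM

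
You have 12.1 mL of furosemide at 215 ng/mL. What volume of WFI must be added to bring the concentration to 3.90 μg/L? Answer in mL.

655 mL

3.90 μg/L = 3.90 ng/mL.
V₂ = C₁V₁/C₂ = 215 × 12.1 / 3.90 = 667 mL.
Diluent to add = V₂ − V₁ = 667 − 12.1 = 655 mL.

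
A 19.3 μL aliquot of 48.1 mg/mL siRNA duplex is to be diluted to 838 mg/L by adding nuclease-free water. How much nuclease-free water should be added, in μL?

1090 μL

838 mg/L = 0.838 mg/mL.
V₂ = C₁V₁/C₂ = 48.1 × 19.3 / 0.838 = 1108 μL.
Diluent to add = V₂ − V₁ = 1108 − 19.3 = 1090 μL.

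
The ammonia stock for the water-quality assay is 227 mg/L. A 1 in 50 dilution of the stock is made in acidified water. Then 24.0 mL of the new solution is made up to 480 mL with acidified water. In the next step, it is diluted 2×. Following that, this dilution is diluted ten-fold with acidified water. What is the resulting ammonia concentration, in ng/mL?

11.3 ng/mL

Overall dilution factor = 50 × 20 × 2 × 10 = 2.00 × 10⁴.
227 mg/L / 2.00 × 10⁴ = 0.0114 mg/L = 11.3 ng/mL.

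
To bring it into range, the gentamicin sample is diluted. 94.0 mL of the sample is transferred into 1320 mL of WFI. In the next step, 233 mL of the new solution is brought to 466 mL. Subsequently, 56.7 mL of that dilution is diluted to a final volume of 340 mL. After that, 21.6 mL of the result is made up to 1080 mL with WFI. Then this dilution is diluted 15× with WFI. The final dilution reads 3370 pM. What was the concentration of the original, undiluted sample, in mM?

Overall dilution factor = 15.04 × 2 × 5.996 × 50 × 15 = 1.35 × 10⁵.
Original = 3370 pM × 1.35 × 10⁵ = 4.56 × 10⁸ pM = 0.456 mM.

0.456 mM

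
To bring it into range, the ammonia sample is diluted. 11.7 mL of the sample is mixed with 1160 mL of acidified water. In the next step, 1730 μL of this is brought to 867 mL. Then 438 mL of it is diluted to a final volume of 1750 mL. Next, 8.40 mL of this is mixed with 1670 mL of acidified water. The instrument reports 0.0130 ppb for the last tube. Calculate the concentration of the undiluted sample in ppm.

Overall dilution factor = 100.1 × 501.2 × 3.995 × 199.8 = 4.01 × 10⁷.
Original = 0.0130 ppb × 4.01 × 10⁷ = 5.21 × 10⁵ ppb = 521 ppm.

521 ppm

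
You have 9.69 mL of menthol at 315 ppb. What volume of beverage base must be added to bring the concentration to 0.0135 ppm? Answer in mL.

0.0135 ppm = 13.5 ppb.
V₂ = C₁V₁/C₂ = 315 × 9.69 / 13.5 = 226 mL.
Diluent to add = V₂ − V₁ = 226 − 9.69 = 216 mL.

216 mL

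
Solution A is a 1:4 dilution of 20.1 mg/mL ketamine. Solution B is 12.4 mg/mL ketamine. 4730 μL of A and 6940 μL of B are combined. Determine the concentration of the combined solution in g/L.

C_A = 20.1 mg/mL / 4 = 5.03 mg/mL.
C_mix = (C_A·V_A + C_B·V_B)/(V_A + V_B) = (5.03×4730 + 12.4×6940) / 11670 = 9.41 mg/mL = 9.41 g/L.

9.41 g/L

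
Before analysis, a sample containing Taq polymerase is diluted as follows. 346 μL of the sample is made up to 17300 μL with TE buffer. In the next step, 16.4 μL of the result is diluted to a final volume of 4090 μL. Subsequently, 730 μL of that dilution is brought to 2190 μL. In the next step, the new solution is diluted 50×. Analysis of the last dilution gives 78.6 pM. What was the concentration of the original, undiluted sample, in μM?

Overall dilution factor = 50 × 249.4 × 3 × 50 = 1.87 × 10⁶.
Original = 78.6 pM × 1.87 × 10⁶ = 1.47 × 10⁸ pM = 147 μM.

147 μM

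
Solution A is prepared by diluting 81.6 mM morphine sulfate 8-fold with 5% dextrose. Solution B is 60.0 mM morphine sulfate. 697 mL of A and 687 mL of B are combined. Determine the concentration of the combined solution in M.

0.0349 M

C_A = 81.6 mM / 8 = 10.2 mM.
C_mix = (C_A·V_A + C_B·V_B)/(V_A + V_B) = (10.2×697 + 60.0×687) / 1384 = 34.9 mM = 0.0349 M.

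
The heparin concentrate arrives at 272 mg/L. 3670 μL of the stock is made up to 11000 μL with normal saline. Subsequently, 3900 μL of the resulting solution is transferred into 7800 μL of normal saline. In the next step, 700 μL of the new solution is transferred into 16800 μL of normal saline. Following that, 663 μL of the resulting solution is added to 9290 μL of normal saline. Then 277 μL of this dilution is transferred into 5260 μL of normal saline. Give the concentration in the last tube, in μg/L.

4.03 μg/L

Overall dilution factor = 2.997 × 3 × 25 × 15.01 × 19.99 = 6.75 × 10⁴.
272 mg/L / 6.75 × 10⁴ = 4.03 × 10⁻³ mg/L = 4.03 μg/L.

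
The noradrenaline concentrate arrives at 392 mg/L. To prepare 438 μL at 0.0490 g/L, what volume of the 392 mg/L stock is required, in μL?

54.8 μL

0.0490 g/L = 49.0 mg/L.
V₁ = C₂V₂/C₁ = 49.0 × 438 / 392 = 54.8 μL.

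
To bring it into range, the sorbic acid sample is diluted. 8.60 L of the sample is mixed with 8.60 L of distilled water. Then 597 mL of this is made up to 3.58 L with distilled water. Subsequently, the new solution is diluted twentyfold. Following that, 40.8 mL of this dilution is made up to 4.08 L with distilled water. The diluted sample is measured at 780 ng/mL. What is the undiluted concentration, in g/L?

18.7 g/L

Overall dilution factor = 2 × 5.997 × 20 × 100 = 2.40 × 10⁴.
Original = 780 ng/mL × 2.40 × 10⁴ = 1.87 × 10⁷ ng/mL = 18.7 g/L.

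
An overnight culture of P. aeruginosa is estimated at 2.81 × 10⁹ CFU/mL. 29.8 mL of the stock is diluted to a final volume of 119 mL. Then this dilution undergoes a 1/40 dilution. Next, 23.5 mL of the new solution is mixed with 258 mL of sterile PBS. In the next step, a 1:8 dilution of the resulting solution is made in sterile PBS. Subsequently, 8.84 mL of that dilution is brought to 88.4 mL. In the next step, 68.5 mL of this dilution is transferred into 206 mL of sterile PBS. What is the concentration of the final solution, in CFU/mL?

4580 CFU/mL

Overall dilution factor = 3.993 × 40 × 11.98 × 8 × 10 × 4.007 = 6.13 × 10⁵.
2.81 × 10⁹ CFU/mL / 6.13 × 10⁵ = 4580 CFU/mL.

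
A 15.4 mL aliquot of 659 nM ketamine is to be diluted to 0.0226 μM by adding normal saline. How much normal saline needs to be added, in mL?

0.0226 μM = 22.6 nM.
V₂ = C₁V₁/C₂ = 659 × 15.4 / 22.6 = 449 mL.
Diluent to add = V₂ − V₁ = 449 − 15.4 = 434 mL.

434 mL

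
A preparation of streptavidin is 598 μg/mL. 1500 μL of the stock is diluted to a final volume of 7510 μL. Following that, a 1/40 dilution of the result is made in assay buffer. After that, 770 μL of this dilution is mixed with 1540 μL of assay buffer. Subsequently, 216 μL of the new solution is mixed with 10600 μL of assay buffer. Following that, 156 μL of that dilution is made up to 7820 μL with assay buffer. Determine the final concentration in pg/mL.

Overall dilution factor = 5.007 × 40 × 3 × 50.07 × 50.13 = 1.51 × 10⁶.
598 μg/mL / 1.51 × 10⁶ = 3.97 × 10⁻⁴ μg/mL = 397 pg/mL.

397 pg/mL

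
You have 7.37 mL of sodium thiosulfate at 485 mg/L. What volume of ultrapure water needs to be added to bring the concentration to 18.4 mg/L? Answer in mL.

187 mL

V₂ = C₁V₁/C₂ = 485 × 7.37 / 18.4 = 194 mL.
Diluent to add = V₂ − V₁ = 194 − 7.37 = 187 mL.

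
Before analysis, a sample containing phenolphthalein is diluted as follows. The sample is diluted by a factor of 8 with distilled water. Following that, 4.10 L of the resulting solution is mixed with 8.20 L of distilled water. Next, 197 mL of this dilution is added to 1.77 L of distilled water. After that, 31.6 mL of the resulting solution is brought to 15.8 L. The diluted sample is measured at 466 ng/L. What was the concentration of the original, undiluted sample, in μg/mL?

Overall dilution factor = 8 × 3 × 9.985 × 500 = 1.20 × 10⁵.
Original = 466 ng/L × 1.20 × 10⁵ = 5.58 × 10⁷ ng/L = 55.8 μg/mL.

55.8 μg/mL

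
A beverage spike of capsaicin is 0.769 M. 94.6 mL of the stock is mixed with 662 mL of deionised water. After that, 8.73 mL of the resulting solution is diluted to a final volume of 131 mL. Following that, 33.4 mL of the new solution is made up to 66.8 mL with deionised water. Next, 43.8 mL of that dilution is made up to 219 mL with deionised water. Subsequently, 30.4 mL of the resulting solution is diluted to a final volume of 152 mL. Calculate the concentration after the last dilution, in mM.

0.128 mM

Overall dilution factor = 7.998 × 15.01 × 2 × 5 × 5 = 6001.
0.769 M / 6001 = 1.28 × 10⁻⁴ M = 0.128 mM.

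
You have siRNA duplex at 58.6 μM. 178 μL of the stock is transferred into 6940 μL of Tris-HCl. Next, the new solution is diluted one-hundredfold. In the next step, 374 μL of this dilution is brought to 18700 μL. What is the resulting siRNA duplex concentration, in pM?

Overall dilution factor = 39.99 × 100 × 50 = 2.00 × 10⁵.
58.6 μM / 2.00 × 10⁵ = 2.93 × 10⁻⁴ μM = 293 pM.

293 pM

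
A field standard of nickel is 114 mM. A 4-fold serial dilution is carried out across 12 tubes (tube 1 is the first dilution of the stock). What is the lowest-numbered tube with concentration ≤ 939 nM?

Tube n has concentration 114 mM / 4ⁿ.
Need 4ⁿ ≥ 114 mM / 939 nM = 1.21 × 10⁵, so n ≥ 8.44.
First such tube: n = 9.

tube 9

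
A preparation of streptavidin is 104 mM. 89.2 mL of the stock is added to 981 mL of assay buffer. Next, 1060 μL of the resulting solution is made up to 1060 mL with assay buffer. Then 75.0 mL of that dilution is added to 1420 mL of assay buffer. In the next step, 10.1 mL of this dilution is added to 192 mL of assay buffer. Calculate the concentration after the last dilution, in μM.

0.0217 μM

Overall dilution factor = 12.00 × 1000 × 19.93 × 20.01 = 4.79 × 10⁶.
104 mM / 4.79 × 10⁶ = 2.17 × 10⁻⁵ mM = 0.0217 μM.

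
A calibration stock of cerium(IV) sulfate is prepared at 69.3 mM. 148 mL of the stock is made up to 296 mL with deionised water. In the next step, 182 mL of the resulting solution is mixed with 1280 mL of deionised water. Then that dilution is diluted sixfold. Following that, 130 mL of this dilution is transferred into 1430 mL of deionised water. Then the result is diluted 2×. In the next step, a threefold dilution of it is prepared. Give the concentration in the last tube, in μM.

9.98 μM

Overall dilution factor = 2 × 8.033 × 6 × 12 × 2 × 3 = 6940.
69.3 mM / 6940 = 9.98 × 10⁻³ mM = 9.98 μM.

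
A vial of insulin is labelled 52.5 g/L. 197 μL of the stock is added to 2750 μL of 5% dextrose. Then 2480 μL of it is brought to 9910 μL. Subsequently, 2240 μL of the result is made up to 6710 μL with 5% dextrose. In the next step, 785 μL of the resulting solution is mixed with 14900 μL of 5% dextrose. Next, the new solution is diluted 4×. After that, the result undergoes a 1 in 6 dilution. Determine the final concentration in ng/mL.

Overall dilution factor = 14.96 × 3.996 × 2.996 × 19.98 × 4 × 6 = 8.59 × 10⁴.
52.5 g/L / 8.59 × 10⁴ = 6.11 × 10⁻⁴ g/L = 611 ng/mL.

611 ng/mL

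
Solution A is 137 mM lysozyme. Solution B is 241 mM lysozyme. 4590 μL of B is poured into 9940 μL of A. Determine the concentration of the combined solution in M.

0.170 M

C_mix = (C_A·V_A + C_B·V_B)/(V_A + V_B) = (137×9940 + 241×4590) / 14530 = 170 mM = 0.170 M.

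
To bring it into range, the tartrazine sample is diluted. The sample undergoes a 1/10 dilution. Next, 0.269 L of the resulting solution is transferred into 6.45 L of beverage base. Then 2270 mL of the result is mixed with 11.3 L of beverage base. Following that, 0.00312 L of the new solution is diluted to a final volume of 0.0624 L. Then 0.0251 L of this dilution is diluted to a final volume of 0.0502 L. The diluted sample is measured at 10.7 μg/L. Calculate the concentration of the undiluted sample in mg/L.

Overall dilution factor = 10 × 24.98 × 5.978 × 20 × 2 = 5.97 × 10⁴.
Original = 10.7 μg/L × 5.97 × 10⁴ = 6.39 × 10⁵ μg/L = 639 mg/L.

639 mg/L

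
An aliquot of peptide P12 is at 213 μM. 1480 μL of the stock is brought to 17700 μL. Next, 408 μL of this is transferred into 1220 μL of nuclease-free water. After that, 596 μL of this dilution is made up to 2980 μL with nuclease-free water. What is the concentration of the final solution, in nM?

Overall dilution factor = 11.96 × 3.990 × 5 = 239.
213 μM / 239 = 0.893 μM = 893 nM.

893 nM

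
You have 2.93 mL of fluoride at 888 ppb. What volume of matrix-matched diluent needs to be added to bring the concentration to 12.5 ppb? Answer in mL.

V₂ = C₁V₁/C₂ = 888 × 2.93 / 12.5 = 208 mL.
Diluent to add = V₂ − V₁ = 208 − 2.93 = 205 mL.

205 mL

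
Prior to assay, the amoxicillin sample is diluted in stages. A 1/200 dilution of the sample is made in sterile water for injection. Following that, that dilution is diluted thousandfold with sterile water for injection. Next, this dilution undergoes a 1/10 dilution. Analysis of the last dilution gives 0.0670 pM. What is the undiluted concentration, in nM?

134 nM

Overall dilution factor = 200 × 1000 × 10 = 2.00 × 10⁶.
Original = 0.0670 pM × 2.00 × 10⁶ = 1.34 × 10⁵ pM = 134 nM.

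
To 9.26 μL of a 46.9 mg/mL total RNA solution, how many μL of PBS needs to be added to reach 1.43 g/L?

294 μL

1.43 g/L = 1.43 mg/mL.
V₂ = C₁V₁/C₂ = 46.9 × 9.26 / 1.43 = 304 μL.
Diluent to add = V₂ − V₁ = 304 − 9.26 = 294 μL.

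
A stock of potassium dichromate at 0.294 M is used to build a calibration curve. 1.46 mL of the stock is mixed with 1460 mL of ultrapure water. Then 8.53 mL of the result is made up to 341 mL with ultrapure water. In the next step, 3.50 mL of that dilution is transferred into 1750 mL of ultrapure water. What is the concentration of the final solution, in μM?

Overall dilution factor = 1001 × 39.98 × 501 = 2.00 × 10⁷.
0.294 M / 2.00 × 10⁷ = 1.47 × 10⁻⁸ M = 0.0147 μM.

0.0147 μM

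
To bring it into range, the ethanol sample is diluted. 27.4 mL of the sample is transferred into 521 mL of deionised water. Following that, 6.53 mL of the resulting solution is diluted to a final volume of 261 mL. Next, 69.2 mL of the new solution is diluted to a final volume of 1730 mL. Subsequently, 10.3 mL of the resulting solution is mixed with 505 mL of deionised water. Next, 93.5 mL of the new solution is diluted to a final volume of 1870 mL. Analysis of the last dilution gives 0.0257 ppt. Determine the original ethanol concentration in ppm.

Overall dilution factor = 20.01 × 39.97 × 25 × 50.03 × 20 = 2.00 × 10⁷.
Original = 0.0257 ppt × 2.00 × 10⁷ = 5.14 × 10⁵ ppt = 0.514 ppm.

0.514 ppm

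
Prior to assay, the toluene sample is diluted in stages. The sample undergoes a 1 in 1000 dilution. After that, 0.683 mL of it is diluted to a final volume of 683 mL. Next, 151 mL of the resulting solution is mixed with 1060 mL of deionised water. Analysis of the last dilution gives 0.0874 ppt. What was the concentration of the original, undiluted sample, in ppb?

Overall dilution factor = 1000 × 1000 × 8.020 = 8.02 × 10⁶.
Original = 0.0874 ppt × 8.02 × 10⁶ = 7.01 × 10⁵ ppt = 701 ppb.

701 ppb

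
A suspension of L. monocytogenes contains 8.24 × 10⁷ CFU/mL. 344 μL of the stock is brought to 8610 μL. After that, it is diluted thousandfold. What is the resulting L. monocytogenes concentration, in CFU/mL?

3290 CFU/mL

Overall dilution factor = 25.03 × 1000 = 2.50 × 10⁴.
8.24 × 10⁷ CFU/mL / 2.50 × 10⁴ = 3290 CFU/mL.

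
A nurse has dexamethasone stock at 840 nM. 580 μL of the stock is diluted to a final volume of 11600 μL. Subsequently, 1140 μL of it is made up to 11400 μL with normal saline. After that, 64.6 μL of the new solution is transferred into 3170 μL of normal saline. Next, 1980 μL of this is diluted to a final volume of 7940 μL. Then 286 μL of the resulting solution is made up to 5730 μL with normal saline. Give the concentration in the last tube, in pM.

1.04 pM

Overall dilution factor = 20 × 10 × 50.07 × 4.010 × 20.03 = 8.05 × 10⁵.
840 nM / 8.05 × 10⁵ = 1.04 × 10⁻³ nM = 1.04 pM.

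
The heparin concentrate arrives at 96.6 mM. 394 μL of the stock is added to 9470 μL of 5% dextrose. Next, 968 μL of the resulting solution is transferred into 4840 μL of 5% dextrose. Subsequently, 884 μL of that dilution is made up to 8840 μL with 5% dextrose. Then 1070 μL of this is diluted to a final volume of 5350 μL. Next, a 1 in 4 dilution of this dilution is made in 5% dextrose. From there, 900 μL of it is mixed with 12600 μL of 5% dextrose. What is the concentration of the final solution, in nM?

Overall dilution factor = 25.04 × 6 × 10 × 5 × 4 × 15 = 4.51 × 10⁵.
96.6 mM / 4.51 × 10⁵ = 2.14 × 10⁻⁴ mM = 214 nM.

214 nM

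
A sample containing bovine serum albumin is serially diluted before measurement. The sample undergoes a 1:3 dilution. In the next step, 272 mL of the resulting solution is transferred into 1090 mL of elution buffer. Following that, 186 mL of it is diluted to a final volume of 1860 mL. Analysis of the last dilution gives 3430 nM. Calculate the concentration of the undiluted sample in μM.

515 μM

Overall dilution factor = 3 × 5.007 × 10 = 150.
Original = 3430 nM × 150 = 5.15 × 10⁵ nM = 515 μM.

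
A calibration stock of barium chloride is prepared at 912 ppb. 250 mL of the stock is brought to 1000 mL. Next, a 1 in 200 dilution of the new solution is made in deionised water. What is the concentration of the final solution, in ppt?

1140 ppt

Overall dilution factor = 4 × 200 = 800.
912 ppb / 800 = 1.14 ppb = 1140 ppt.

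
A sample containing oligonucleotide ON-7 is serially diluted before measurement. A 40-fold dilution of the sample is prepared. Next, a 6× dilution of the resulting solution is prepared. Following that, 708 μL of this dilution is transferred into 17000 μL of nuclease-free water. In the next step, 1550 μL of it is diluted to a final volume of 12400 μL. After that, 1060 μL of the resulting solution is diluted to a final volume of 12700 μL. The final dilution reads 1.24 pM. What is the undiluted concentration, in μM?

0.713 μM

Overall dilution factor = 40 × 6 × 25.01 × 8 × 11.98 = 5.75 × 10⁵.
Original = 1.24 pM × 5.75 × 10⁵ = 7.13 × 10⁵ pM = 0.713 μM.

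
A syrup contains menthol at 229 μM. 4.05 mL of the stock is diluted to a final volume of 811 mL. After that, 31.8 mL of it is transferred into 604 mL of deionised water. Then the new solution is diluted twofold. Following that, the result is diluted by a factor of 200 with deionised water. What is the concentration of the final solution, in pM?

143 pM

Overall dilution factor = 200.2 × 19.99 × 2 × 200 = 1.60 × 10⁶.
229 μM / 1.60 × 10⁶ = 1.43 × 10⁻⁴ μM = 143 pM.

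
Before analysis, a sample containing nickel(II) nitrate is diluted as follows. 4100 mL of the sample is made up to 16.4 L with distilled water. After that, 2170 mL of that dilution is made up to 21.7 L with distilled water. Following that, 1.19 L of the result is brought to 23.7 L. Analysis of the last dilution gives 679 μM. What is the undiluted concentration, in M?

0.541 M

Overall dilution factor = 4 × 10 × 19.92 = 797.
Original = 679 μM × 797 = 5.41 × 10⁵ μM = 0.541 M.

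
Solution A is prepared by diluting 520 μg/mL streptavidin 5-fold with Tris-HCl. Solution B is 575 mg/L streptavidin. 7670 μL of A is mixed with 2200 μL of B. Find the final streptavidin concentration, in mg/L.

C_A = 520 μg/mL / 5 = 104 μg/mL.
C_B = 575 mg/L = 575 μg/mL.
C_mix = (C_A·V_A + C_B·V_B)/(V_A + V_B) = (104×7670 + 575×2200) / 9870 = 209 μg/mL = 209 mg/L.

209 mg/L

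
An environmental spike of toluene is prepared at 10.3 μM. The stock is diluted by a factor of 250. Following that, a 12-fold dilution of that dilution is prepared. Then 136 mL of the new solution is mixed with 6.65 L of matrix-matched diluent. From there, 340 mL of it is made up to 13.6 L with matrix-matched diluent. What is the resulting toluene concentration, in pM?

Overall dilution factor = 250 × 12 × 49.90 × 40 = 5.99 × 10⁶.
10.3 μM / 5.99 × 10⁶ = 1.72 × 10⁻⁶ μM = 1.72 pM.

1.72 pM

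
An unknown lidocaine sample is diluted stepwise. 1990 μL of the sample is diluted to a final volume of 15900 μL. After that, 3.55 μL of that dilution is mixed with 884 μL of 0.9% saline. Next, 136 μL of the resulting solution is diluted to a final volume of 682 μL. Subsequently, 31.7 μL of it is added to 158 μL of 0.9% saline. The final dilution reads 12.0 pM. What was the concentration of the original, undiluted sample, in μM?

0.719 μM

Overall dilution factor = 7.990 × 250.0 × 5.015 × 5.984 = 5.99 × 10⁴.
Original = 12.0 pM × 5.99 × 10⁴ = 7.19 × 10⁵ pM = 0.719 μM.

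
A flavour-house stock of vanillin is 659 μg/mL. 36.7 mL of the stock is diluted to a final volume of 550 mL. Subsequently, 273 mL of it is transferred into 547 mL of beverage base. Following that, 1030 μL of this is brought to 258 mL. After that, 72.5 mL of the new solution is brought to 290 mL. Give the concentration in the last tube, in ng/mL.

Overall dilution factor = 14.99 × 3.004 × 250.5 × 4 = 4.51 × 10⁴.
659 μg/mL / 4.51 × 10⁴ = 0.0146 μg/mL = 14.6 ng/mL.

14.6 ng/mL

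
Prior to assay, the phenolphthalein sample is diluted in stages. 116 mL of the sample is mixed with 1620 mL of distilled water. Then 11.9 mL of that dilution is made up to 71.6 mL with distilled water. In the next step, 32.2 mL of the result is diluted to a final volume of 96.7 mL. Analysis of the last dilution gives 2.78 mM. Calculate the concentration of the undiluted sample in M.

Overall dilution factor = 14.97 × 6.017 × 3.003 = 270.
Original = 2.78 mM × 270 = 752 mM = 0.752 M.

0.752 M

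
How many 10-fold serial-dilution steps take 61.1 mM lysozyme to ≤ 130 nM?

Need 10ⁿ ≥ 4.70 × 10⁵, so n ≥ log(4.70 × 10⁵)/log(10) = 5.67.
Minimum whole steps: n = 6.

6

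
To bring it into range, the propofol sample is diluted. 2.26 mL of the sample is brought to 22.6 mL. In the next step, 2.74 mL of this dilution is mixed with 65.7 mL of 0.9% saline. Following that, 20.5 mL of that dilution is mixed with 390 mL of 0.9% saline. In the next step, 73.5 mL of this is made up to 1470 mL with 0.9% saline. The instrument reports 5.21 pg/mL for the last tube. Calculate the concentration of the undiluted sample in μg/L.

521 μg/L

Overall dilution factor = 10 × 24.98 × 20.02 × 20 = 1.00 × 10⁵.
Original = 5.21 pg/mL × 1.00 × 10⁵ = 5.21 × 10⁵ pg/mL = 521 μg/L.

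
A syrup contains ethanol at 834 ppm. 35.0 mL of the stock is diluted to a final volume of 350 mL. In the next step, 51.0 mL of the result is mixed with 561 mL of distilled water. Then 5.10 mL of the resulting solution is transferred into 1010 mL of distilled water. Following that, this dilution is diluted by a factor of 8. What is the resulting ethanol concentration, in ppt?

Overall dilution factor = 10 × 12 × 199.0 × 8 = 1.91 × 10⁵.
834 ppm / 1.91 × 10⁵ = 4.36 × 10⁻³ ppm = 4360 ppt.

4360 ppt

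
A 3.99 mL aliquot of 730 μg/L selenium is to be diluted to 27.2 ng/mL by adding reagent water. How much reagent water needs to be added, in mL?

103 mL

27.2 ng/mL = 27.2 μg/L.
V₂ = C₁V₁/C₂ = 730 × 3.99 / 27.2 = 107 mL.
Diluent to add = V₂ − V₁ = 107 − 3.99 = 103 mL.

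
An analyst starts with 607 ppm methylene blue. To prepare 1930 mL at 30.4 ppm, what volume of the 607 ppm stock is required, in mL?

96.7 mL

V₁ = C₂V₂/C₁ = 30.4 × 1930 / 607 = 96.7 mL.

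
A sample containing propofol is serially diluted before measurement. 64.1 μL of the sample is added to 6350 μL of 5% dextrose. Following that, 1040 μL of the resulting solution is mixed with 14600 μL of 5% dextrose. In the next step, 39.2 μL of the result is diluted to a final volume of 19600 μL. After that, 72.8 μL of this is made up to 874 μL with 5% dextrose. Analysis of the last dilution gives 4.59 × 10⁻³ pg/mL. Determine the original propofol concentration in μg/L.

41.5 μg/L

Overall dilution factor = 100.1 × 15.04 × 500 × 12.01 = 9.03 × 10⁶.
Original = 4.59 × 10⁻³ pg/mL × 9.03 × 10⁶ = 4.15 × 10⁴ pg/mL = 41.5 μg/L.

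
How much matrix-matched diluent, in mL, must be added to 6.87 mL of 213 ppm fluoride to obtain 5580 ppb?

5580 ppb = 5.58 ppm.
V₂ = C₁V₁/C₂ = 213 × 6.87 / 5.58 = 262 mL.
Diluent to add = V₂ − V₁ = 262 − 6.87 = 255 mL.

255 mL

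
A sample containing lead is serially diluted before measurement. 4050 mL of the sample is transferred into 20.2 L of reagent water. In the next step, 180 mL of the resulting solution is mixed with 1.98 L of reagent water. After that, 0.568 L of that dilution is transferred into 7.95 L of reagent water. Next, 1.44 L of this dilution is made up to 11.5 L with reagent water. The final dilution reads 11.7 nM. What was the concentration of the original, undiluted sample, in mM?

0.101 mM

Overall dilution factor = 5.988 × 12 × 15.00 × 7.986 = 8605.
Original = 11.7 nM × 8605 = 1.01 × 10⁵ nM = 0.101 mM.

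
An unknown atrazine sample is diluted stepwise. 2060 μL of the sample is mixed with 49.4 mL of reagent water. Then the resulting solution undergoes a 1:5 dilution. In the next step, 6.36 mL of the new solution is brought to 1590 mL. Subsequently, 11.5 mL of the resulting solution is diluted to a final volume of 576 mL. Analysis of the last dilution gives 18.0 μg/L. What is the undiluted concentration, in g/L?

Overall dilution factor = 24.98 × 5 × 250 × 50.09 = 1.56 × 10⁶.
Original = 18.0 μg/L × 1.56 × 10⁶ = 2.82 × 10⁷ μg/L = 28.2 g/L.

28.2 g/L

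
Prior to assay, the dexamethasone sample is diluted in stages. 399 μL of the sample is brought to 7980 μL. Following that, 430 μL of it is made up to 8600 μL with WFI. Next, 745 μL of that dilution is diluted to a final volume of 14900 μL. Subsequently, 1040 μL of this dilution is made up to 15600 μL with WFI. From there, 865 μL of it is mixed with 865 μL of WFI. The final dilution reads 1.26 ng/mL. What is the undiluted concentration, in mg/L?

Overall dilution factor = 20 × 20 × 20 × 15 × 2 = 2.40 × 10⁵.
Original = 1.26 ng/mL × 2.40 × 10⁵ = 3.02 × 10⁵ ng/mL = 302 mg/L.

302 mg/L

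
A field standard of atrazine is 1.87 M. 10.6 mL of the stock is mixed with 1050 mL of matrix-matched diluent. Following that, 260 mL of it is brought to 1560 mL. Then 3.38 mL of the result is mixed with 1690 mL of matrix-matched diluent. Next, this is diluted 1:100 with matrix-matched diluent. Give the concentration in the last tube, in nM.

62.2 nM

Overall dilution factor = 100.1 × 6 × 501 × 100 = 3.01 × 10⁷.
1.87 M / 3.01 × 10⁷ = 6.22 × 10⁻⁸ M = 62.2 nM.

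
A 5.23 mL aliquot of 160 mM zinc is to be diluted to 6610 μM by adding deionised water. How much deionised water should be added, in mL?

121 mL

6610 μM = 6.61 mM.
V₂ = C₁V₁/C₂ = 160 × 5.23 / 6.61 = 127 mL.
Diluent to add = V₂ − V₁ = 127 − 5.23 = 121 mL.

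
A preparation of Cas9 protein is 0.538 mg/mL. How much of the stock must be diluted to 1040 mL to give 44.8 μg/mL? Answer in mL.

44.8 μg/mL = 0.0448 mg/mL.
V₁ = C₂V₂/C₁ = 0.0448 × 1040 / 0.538 = 86.6 mL.

86.6 mL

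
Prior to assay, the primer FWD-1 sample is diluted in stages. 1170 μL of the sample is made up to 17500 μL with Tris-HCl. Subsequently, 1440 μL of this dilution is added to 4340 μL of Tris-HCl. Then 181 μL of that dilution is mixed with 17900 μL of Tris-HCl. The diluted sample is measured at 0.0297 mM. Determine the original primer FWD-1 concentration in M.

0.178 M

Overall dilution factor = 14.96 × 4.014 × 99.90 = 5997.
Original = 0.0297 mM × 5997 = 178 mM = 0.178 M.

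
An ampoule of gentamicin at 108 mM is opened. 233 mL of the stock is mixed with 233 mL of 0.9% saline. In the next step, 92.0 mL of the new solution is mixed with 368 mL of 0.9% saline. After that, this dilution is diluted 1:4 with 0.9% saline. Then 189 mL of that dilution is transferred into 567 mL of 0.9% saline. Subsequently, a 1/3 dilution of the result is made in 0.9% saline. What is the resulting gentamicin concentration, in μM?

225 μM

Overall dilution factor = 2 × 5 × 4 × 4 × 3 = 480.
108 mM / 480 = 0.225 mM = 225 μM.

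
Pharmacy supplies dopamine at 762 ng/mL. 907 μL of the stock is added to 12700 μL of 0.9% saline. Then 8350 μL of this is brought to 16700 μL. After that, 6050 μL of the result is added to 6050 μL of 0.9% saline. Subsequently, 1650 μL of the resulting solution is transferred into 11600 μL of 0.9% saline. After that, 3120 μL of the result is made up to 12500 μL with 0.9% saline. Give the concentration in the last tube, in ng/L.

395 ng/L

Overall dilution factor = 15.00 × 2 × 2 × 8.030 × 4.006 = 1931.
762 ng/mL / 1931 = 0.395 ng/mL = 395 ng/L.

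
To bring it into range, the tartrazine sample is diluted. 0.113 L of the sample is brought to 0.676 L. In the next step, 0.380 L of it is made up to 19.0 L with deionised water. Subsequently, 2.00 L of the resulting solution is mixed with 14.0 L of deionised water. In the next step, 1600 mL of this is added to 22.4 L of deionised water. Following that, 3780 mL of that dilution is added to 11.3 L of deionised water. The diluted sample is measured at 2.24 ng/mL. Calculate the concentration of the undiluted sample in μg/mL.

321 μg/mL

Overall dilution factor = 5.982 × 50 × 8 × 15 × 3.989 = 1.43 × 10⁵.
Original = 2.24 ng/mL × 1.43 × 10⁵ = 3.21 × 10⁵ ng/mL = 321 μg/mL.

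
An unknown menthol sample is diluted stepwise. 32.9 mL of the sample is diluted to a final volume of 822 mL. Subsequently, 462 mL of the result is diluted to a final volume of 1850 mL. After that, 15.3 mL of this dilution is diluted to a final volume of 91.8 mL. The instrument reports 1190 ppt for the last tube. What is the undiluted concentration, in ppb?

Overall dilution factor = 24.98 × 4.004 × 6 = 600.
Original = 1190 ppt × 600 = 7.14 × 10⁵ ppt = 714 ppb.

714 ppb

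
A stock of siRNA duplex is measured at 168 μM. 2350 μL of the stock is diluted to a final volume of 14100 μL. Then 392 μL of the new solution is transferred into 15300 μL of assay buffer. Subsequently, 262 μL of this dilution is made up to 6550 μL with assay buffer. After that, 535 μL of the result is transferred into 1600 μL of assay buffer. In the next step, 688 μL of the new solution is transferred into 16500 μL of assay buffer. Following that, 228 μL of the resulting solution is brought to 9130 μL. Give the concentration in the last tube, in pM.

7.01 pM

Overall dilution factor = 6 × 40.03 × 25 × 3.991 × 24.98 × 40.04 = 2.40 × 10⁷.
168 μM / 2.40 × 10⁷ = 7.01 × 10⁻⁶ μM = 7.01 pM.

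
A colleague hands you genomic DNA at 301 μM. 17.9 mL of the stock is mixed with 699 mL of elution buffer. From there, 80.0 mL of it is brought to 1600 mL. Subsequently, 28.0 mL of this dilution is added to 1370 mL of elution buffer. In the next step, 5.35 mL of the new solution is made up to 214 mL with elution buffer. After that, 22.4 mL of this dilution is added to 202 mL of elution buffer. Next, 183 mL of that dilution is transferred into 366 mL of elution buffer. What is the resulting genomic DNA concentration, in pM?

Overall dilution factor = 40.05 × 20 × 49.93 × 40 × 10.02 × 3 = 4.81 × 10⁷.
301 μM / 4.81 × 10⁷ = 6.26 × 10⁻⁶ μM = 6.26 pM.

6.26 pM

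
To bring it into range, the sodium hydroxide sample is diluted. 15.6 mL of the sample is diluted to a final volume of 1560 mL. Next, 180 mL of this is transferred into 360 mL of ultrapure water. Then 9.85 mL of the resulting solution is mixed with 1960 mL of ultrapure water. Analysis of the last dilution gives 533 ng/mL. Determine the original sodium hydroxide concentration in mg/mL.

Overall dilution factor = 100 × 3 × 200.0 = 6.00 × 10⁴.
Original = 533 ng/mL × 6.00 × 10⁴ = 3.20 × 10⁷ ng/mL = 32.0 mg/mL.

32.0 mg/mL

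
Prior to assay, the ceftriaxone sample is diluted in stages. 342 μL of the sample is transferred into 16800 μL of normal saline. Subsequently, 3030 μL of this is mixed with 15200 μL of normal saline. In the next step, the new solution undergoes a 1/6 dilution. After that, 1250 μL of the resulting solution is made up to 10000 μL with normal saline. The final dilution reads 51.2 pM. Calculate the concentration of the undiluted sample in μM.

0.741 μM

Overall dilution factor = 50.12 × 6.017 × 6 × 8 = 1.45 × 10⁴.
Original = 51.2 pM × 1.45 × 10⁴ = 7.41 × 10⁵ pM = 0.741 μM.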